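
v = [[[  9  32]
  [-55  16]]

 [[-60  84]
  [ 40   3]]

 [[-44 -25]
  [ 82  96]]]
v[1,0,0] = -60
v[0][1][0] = -55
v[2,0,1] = -25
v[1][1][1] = 3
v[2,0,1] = -25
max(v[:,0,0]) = 9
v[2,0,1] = -25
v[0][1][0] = -55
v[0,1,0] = -55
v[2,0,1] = -25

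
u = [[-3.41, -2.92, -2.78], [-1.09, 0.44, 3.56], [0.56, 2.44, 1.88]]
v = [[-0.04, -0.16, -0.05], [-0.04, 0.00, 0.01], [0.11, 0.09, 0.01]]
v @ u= [[0.28, -0.08, -0.55],[0.14, 0.14, 0.13],[-0.47, -0.26, 0.03]]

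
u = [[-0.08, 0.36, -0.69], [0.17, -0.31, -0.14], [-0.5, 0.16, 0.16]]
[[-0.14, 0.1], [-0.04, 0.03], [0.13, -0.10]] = u@[[-0.23, 0.17],  [-0.08, 0.06],  [0.19, -0.14]]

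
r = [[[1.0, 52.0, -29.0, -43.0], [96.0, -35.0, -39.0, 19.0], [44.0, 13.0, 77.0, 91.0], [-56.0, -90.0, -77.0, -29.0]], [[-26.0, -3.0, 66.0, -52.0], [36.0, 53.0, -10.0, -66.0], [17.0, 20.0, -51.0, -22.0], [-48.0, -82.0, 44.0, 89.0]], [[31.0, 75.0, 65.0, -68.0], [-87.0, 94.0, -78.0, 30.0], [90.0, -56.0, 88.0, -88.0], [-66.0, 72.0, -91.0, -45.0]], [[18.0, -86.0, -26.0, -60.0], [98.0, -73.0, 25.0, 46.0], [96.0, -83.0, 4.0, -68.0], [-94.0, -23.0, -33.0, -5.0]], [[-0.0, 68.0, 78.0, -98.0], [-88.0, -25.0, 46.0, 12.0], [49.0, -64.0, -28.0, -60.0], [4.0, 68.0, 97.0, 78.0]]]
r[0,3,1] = -90.0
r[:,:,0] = [[1.0, 96.0, 44.0, -56.0], [-26.0, 36.0, 17.0, -48.0], [31.0, -87.0, 90.0, -66.0], [18.0, 98.0, 96.0, -94.0], [-0.0, -88.0, 49.0, 4.0]]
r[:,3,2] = [-77.0, 44.0, -91.0, -33.0, 97.0]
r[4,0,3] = -98.0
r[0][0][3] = -43.0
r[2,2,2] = 88.0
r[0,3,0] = -56.0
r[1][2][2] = -51.0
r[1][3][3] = 89.0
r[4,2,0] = 49.0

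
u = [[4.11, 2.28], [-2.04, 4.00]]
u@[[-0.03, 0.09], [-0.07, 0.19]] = [[-0.28, 0.8], [-0.22, 0.58]]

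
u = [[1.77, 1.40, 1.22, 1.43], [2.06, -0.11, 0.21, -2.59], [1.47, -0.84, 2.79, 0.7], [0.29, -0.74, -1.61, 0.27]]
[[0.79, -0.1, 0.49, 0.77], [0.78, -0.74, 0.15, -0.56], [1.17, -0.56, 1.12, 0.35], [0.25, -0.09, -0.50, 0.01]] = u@[[0.50, -0.23, 0.06, 0.11], [-0.23, 0.17, -0.05, 0.09], [0.06, -0.05, 0.35, 0.02], [0.11, 0.09, 0.02, 0.30]]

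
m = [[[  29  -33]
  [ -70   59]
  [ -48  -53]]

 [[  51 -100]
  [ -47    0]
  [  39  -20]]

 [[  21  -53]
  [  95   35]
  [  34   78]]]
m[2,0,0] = 21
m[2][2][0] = 34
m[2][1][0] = 95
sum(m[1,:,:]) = -77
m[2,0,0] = 21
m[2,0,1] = -53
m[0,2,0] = -48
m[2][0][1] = -53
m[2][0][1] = -53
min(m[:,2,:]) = -53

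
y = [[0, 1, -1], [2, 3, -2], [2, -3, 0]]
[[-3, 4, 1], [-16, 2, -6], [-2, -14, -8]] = y@[[-4, -4, -4], [-2, 2, 0], [1, -2, -1]]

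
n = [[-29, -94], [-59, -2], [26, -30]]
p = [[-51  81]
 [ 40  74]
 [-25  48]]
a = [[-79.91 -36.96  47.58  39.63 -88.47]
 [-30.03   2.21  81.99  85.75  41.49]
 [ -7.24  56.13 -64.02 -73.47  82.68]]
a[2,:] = [-7.24, 56.13, -64.02, -73.47, 82.68]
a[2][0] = -7.24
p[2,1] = 48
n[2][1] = -30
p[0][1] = 81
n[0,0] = -29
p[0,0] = -51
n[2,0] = 26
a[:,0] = [-79.91, -30.03, -7.24]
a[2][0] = -7.24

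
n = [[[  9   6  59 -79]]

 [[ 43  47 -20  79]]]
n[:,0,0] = [9, 43]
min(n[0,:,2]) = 59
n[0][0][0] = 9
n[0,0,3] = -79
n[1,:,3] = [79]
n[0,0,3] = -79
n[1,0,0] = 43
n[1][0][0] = 43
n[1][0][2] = -20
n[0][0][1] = 6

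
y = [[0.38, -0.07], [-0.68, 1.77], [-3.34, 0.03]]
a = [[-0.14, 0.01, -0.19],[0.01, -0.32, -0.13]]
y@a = [[-0.05, 0.03, -0.06], [0.11, -0.57, -0.10], [0.47, -0.04, 0.63]]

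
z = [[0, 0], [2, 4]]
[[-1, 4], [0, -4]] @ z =[[8, 16], [-8, -16]]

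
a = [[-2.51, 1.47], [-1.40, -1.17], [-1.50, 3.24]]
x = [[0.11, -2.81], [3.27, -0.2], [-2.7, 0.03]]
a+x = [[-2.40, -1.34], [1.87, -1.37], [-4.20, 3.27]]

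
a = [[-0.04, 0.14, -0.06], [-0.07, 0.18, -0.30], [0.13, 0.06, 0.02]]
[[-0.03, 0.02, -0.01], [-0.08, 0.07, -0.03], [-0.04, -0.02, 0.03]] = a@[[-0.23, -0.11, 0.24], [-0.24, 0.02, -0.01], [0.16, -0.21, 0.04]]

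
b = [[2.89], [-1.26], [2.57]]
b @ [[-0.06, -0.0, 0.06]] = [[-0.17, 0.00, 0.17], [0.08, 0.0, -0.08], [-0.15, 0.00, 0.15]]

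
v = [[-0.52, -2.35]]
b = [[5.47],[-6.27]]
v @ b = [[11.89]]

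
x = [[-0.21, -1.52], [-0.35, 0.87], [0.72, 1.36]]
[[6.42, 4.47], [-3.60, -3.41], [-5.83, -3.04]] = x @ [[-0.16,1.81],[-4.20,-3.19]]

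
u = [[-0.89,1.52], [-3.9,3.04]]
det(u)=3.222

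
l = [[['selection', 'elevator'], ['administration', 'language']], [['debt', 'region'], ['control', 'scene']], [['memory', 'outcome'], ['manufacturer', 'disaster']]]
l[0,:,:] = [['selection', 'elevator'], ['administration', 'language']]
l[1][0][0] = 'debt'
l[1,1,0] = 'control'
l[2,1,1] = 'disaster'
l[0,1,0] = 'administration'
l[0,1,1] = 'language'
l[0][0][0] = 'selection'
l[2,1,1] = 'disaster'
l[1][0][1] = 'region'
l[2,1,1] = 'disaster'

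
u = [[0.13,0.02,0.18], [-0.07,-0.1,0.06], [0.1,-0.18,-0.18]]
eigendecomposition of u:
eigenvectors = [[(0.93+0j), (0.38+0.1j), (0.38-0.1j)], [-0.16+0.00j, 0.25+0.49j, 0.25-0.49j], [(0.33+0j), -0.73+0.00j, -0.73-0.00j]]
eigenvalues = [(0.19+0j), (-0.17+0.11j), (-0.17-0.11j)]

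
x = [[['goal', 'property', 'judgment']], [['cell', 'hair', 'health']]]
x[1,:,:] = [['cell', 'hair', 'health']]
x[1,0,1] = 'hair'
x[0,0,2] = 'judgment'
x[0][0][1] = 'property'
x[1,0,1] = 'hair'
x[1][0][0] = 'cell'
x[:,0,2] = ['judgment', 'health']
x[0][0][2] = 'judgment'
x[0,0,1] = 'property'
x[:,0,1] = ['property', 'hair']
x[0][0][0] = 'goal'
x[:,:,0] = [['goal'], ['cell']]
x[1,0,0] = 'cell'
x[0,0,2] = 'judgment'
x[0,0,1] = 'property'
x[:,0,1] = ['property', 'hair']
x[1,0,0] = 'cell'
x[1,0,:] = ['cell', 'hair', 'health']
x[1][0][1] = 'hair'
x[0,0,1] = 'property'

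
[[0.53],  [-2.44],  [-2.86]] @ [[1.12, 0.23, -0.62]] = [[0.59, 0.12, -0.33], [-2.73, -0.56, 1.51], [-3.2, -0.66, 1.77]]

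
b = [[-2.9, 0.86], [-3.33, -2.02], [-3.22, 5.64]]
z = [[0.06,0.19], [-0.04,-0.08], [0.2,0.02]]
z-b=[[2.96, -0.67], [3.29, 1.94], [3.42, -5.62]]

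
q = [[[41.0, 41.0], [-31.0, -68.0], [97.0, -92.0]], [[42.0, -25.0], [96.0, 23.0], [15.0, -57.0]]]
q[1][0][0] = 42.0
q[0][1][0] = -31.0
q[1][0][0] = 42.0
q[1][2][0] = 15.0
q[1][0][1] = -25.0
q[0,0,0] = 41.0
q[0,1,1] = -68.0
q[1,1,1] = 23.0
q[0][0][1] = 41.0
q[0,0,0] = 41.0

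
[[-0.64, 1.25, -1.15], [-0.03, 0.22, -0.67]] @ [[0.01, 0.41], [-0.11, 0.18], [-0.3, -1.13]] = [[0.2,1.26], [0.18,0.78]]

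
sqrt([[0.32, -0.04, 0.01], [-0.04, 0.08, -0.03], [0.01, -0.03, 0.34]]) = [[0.56, -0.05, 0.01], [-0.05, 0.28, -0.03], [0.01, -0.03, 0.58]]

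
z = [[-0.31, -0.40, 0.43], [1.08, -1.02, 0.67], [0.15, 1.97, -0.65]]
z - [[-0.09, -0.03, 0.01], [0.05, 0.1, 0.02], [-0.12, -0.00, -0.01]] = [[-0.22, -0.37, 0.42],[1.03, -1.12, 0.65],[0.27, 1.97, -0.64]]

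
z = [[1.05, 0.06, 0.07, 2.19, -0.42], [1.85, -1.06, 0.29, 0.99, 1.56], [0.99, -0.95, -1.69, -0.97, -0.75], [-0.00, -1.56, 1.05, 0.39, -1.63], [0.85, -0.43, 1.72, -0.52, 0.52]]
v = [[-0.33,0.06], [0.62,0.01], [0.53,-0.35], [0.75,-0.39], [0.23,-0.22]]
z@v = [[1.27, -0.72], [-0.01, -0.73], [-2.71, 1.18], [-0.49, -0.18], [0.09, -0.47]]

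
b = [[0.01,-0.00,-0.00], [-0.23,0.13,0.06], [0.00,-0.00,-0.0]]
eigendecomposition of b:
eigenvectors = [[0.0, 0.46, 0.00], [1.00, 0.89, -0.42], [0.0, 0.00, 0.91]]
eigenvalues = [0.13, 0.01, -0.0]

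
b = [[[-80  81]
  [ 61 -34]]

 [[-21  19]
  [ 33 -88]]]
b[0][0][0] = -80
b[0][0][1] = 81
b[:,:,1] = [[81, -34], [19, -88]]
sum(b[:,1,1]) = -122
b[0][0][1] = 81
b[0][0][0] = -80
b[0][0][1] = 81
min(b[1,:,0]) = -21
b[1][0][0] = -21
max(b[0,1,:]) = 61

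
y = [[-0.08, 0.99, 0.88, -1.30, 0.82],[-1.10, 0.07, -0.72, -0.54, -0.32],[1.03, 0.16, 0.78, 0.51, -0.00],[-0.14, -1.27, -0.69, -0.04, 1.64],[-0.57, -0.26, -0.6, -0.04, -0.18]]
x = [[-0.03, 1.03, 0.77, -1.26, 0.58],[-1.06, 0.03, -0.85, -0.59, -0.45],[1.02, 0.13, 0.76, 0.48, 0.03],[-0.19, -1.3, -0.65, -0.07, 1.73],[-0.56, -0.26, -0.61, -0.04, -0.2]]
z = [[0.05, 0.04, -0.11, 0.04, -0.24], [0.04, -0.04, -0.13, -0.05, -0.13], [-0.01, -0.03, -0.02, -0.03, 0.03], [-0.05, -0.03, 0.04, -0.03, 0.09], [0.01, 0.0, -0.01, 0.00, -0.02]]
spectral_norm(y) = 2.42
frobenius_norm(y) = 3.71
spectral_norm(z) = 0.34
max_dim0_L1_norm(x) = 3.64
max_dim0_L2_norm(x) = 1.89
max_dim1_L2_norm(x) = 2.27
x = y + z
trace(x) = 0.49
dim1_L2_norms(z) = [0.27, 0.2, 0.06, 0.12, 0.02]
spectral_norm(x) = 2.46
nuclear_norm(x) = 6.49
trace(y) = 0.55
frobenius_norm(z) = 0.36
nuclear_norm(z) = 0.50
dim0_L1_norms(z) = [0.16, 0.14, 0.31, 0.15, 0.51]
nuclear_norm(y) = 6.41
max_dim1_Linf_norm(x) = 1.73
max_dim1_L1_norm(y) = 4.07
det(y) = 0.00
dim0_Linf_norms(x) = [1.06, 1.3, 0.85, 1.26, 1.73]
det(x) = 0.01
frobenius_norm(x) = 3.71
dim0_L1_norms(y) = [2.92, 2.75, 3.67, 2.43, 2.96]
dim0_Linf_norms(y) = [1.1, 1.27, 0.88, 1.3, 1.64]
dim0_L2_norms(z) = [0.08, 0.07, 0.18, 0.08, 0.29]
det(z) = 0.00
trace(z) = -0.06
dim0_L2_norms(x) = [1.59, 1.68, 1.64, 1.47, 1.89]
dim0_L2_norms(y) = [1.62, 1.64, 1.65, 1.5, 1.87]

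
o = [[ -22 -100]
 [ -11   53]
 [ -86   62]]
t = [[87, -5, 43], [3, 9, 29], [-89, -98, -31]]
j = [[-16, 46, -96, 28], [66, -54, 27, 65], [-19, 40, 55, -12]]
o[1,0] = -11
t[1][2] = 29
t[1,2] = 29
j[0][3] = 28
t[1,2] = 29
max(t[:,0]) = 87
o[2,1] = 62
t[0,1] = -5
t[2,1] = -98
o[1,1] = 53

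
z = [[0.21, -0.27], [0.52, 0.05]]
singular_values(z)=[0.56, 0.27]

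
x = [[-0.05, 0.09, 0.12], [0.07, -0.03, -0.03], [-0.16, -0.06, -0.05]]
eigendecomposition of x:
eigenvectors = [[(0.14-0.56j), (0.14+0.56j), (-0.18+0j)],  [(-0.32+0.19j), (-0.32-0.19j), 0.77+0.00j],  [0.73+0.00j, 0.73-0.00j, -0.62+0.00j]]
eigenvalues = [(-0.05+0.11j), (-0.05-0.11j), (-0.02+0j)]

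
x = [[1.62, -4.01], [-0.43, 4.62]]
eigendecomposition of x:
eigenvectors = [[-0.99, 0.75], [-0.12, -0.66]]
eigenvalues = [1.13, 5.11]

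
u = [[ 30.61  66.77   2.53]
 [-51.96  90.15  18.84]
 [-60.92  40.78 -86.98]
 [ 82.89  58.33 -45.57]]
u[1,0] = -51.96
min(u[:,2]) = -86.98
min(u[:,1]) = 40.78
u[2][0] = -60.92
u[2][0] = -60.92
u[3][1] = 58.33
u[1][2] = 18.84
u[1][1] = 90.15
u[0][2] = 2.53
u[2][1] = 40.78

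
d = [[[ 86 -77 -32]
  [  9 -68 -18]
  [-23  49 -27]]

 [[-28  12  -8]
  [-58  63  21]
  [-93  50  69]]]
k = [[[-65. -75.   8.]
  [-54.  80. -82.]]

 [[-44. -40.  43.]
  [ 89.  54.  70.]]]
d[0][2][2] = -27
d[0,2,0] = -23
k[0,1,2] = -82.0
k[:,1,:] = [[-54.0, 80.0, -82.0], [89.0, 54.0, 70.0]]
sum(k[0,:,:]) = -188.0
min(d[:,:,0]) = -93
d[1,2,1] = 50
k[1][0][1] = -40.0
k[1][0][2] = 43.0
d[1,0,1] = 12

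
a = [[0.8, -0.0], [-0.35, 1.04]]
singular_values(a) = [1.15, 0.72]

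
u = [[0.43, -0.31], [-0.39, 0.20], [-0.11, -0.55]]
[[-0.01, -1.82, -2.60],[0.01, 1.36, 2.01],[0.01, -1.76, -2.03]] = u @ [[-0.03, -1.67, -2.96],[-0.01, 3.54, 4.29]]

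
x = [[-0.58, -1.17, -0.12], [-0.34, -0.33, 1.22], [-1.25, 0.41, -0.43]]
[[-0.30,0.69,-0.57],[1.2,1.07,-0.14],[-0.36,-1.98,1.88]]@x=[[0.65,-0.11,1.12], [-0.88,-1.81,1.22], [-1.47,1.85,-3.18]]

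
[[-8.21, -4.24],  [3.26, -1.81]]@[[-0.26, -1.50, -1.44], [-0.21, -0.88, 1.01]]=[[3.03, 16.05, 7.54], [-0.47, -3.3, -6.52]]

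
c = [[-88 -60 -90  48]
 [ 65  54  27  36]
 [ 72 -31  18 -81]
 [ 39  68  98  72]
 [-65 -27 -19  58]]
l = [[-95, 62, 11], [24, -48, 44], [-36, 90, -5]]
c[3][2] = 98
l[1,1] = -48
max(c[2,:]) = 72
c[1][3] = 36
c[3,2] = 98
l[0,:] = [-95, 62, 11]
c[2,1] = -31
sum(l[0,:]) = -22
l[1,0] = 24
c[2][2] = 18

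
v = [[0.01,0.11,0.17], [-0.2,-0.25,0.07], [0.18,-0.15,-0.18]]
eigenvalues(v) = [(0.11+0j), (-0.26+0.17j), (-0.26-0.17j)]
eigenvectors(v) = [[(-0.74+0j), 0.02-0.37j, (0.02+0.37j)], [(0.29+0j), (0.68+0j), 0.68-0.00j], [(-0.61+0j), (-0.09+0.62j), -0.09-0.62j]]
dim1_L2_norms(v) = [0.2, 0.33, 0.3]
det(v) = 0.01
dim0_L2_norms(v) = [0.27, 0.31, 0.26]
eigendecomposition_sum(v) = [[0.07-0.00j, -0j, (0.04+0j)], [-0.03+0.00j, (-0+0j), -0.02-0.00j], [(0.06-0j), -0j, (0.04+0j)]] + [[(-0.03+0.05j),  0.05+0.07j,  0.06-0.02j], [-0.09-0.05j,  (-0.12+0.1j),  (0.04+0.11j)], [(0.06-0.07j),  -0.08-0.13j,  -0.11+0.02j]] + [[(-0.03-0.05j), 0.05-0.07j, 0.06+0.02j], [(-0.09+0.05j), -0.12-0.10j, 0.04-0.11j], [(0.06+0.07j), -0.08+0.13j, (-0.11-0.02j)]]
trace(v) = -0.42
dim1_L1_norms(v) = [0.29, 0.52, 0.51]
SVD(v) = [[-0.51,  -0.22,  -0.83], [-0.08,  0.98,  -0.21], [0.86,  -0.04,  -0.51]] @ diag([0.33922174397359234, 0.3343286806947689, 0.09461998562888206]) @ [[0.49, -0.49, -0.73], [-0.61, -0.78, 0.11], [-0.62, 0.39, -0.68]]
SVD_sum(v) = [[-0.08,0.08,0.12], [-0.01,0.01,0.02], [0.14,-0.14,-0.21]] + [[0.04, 0.06, -0.01], [-0.20, -0.26, 0.04], [0.01, 0.01, -0.0]] + [[0.05, -0.03, 0.05], [0.01, -0.01, 0.01], [0.03, -0.02, 0.03]]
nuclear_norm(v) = 0.77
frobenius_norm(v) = 0.49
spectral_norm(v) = 0.34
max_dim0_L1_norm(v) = 0.51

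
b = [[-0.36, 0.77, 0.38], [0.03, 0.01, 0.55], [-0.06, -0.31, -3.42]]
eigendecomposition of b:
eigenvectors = [[-0.08, -1.0, 0.89],[-0.16, 0.05, 0.45],[0.98, 0.01, -0.06]]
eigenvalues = [-3.36, -0.41, 0.0]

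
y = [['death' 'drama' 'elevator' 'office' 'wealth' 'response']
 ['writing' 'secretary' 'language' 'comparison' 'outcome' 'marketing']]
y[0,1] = 'drama'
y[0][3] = 'office'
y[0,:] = ['death', 'drama', 'elevator', 'office', 'wealth', 'response']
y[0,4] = 'wealth'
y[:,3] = ['office', 'comparison']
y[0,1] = 'drama'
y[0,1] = 'drama'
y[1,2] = 'language'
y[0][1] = 'drama'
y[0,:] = ['death', 'drama', 'elevator', 'office', 'wealth', 'response']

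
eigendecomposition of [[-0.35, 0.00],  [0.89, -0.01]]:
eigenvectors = [[0.0,0.36], [1.00,-0.93]]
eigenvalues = [-0.01, -0.35]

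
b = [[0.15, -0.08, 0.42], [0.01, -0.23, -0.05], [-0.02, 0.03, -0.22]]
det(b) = 0.006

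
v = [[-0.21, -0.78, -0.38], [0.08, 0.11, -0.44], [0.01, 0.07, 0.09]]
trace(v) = -0.01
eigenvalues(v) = [0.26j, -0.26j, (-0.02+0j)]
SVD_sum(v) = [[-0.20, -0.76, -0.43],  [-0.02, -0.09, -0.05],  [0.02, 0.09, 0.05]] + [[-0.01,-0.02,0.05], [0.10,0.20,-0.39], [-0.01,-0.02,0.04]] + [[-0.0, 0.0, -0.00], [-0.0, 0.00, -0.00], [-0.0, 0.0, -0.0]]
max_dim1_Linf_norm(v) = 0.78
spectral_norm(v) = 0.90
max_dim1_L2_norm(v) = 0.89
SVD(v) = [[-0.99, 0.12, 0.1],[-0.11, -0.99, 0.11],[0.12, 0.1, 0.99]] @ diag([0.9027289302935929, 0.45516131274307037, 0.00294241278385425]) @ [[0.22,0.85,0.48], [-0.23,-0.43,0.87], [-0.95,0.30,-0.1]]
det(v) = -0.00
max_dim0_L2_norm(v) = 0.79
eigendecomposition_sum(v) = [[-0.10+0.04j,(-0.38-0.11j),(-0.13-0.76j)], [(0.04+0.02j),0.05+0.16j,-0.24+0.23j], [0.01-0.01j,(0.04-0.01j),(0.05+0.05j)]] + [[(-0.1-0.04j), (-0.38+0.11j), (-0.13+0.76j)],[0.04-0.02j, 0.05-0.16j, -0.24-0.23j],[(0.01+0.01j), 0.04+0.01j, 0.05-0.05j]] + [[-0.01+0.00j,(-0.02+0j),-0.11+0.00j], [0.00-0.00j,-0j,(0.03-0j)], [(-0+0j),(-0+0j),-0.01+0.00j]]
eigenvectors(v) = [[-0.92+0.00j,(-0.92-0j),(0.96+0j)], [(0.22+0.32j),(0.22-0.32j),(-0.28+0j)], [(0.07-0.05j),0.07+0.05j,(0.09+0j)]]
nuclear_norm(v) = 1.36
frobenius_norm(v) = 1.01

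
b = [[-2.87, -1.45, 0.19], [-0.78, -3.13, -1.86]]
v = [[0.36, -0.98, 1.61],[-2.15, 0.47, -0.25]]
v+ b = [[-2.51, -2.43, 1.80], [-2.93, -2.66, -2.11]]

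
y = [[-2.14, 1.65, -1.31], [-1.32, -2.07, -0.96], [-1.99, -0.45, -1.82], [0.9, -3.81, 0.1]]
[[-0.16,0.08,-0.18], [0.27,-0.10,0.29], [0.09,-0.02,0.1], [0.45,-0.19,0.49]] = y@[[-0.01, 0.00, -0.01], [-0.12, 0.05, -0.13], [-0.01, 0.0, -0.01]]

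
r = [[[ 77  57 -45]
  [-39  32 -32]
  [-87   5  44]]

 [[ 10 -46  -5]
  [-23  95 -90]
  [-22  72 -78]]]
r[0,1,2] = -32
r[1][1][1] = 95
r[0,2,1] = 5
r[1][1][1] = 95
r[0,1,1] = 32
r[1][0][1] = -46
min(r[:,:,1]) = -46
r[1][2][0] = -22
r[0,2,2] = 44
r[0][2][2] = 44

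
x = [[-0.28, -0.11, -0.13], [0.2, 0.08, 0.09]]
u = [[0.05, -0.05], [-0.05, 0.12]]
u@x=[[-0.02,  -0.01,  -0.01],[0.04,  0.02,  0.02]]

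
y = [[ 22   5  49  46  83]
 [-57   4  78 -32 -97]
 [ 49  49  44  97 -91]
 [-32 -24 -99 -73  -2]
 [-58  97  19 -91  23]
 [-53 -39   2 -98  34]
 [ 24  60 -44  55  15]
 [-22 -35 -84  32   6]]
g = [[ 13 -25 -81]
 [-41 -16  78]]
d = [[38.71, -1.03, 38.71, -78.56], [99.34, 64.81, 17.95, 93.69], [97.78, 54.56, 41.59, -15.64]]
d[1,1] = 64.81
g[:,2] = [-81, 78]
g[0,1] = -25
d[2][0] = 97.78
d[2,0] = 97.78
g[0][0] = 13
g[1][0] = -41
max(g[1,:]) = 78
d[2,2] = 41.59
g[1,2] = 78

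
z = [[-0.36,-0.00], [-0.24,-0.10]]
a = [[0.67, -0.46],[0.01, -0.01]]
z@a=[[-0.24, 0.17],[-0.16, 0.11]]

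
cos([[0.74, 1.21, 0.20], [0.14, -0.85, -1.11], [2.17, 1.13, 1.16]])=[[0.30, -0.16, 0.41],  [1.06, 1.13, 0.25],  [-2.11, -1.43, 0.54]]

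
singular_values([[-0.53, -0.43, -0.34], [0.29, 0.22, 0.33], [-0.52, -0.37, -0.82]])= [1.35, 0.27, 0.0]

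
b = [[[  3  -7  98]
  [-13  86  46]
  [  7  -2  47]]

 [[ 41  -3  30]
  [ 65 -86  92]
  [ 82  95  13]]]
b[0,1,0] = -13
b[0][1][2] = 46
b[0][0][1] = -7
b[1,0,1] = -3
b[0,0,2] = 98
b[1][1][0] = 65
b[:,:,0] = [[3, -13, 7], [41, 65, 82]]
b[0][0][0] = 3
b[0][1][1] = 86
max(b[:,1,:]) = 92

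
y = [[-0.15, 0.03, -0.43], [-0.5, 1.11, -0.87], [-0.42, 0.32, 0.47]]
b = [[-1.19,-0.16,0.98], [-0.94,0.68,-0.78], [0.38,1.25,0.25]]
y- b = [[1.04, 0.19, -1.41], [0.44, 0.43, -0.09], [-0.8, -0.93, 0.22]]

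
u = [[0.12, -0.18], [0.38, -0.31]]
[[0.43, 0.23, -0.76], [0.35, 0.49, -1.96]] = u@[[-2.26,0.53,-3.72], [-3.90,-0.94,1.75]]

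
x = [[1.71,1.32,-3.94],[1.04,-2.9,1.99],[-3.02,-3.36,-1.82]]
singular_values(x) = [5.44, 4.63, 2.51]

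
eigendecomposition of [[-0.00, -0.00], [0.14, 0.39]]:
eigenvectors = [[0.00, 0.94], [1.0, -0.34]]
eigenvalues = [0.39, -0.0]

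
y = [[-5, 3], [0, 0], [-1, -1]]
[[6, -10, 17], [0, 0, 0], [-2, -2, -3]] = y @ [[0, 2, -1], [2, 0, 4]]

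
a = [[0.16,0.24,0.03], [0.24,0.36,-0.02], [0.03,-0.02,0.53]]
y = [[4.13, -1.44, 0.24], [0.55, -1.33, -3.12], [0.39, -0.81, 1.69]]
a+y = [[4.29, -1.2, 0.27], [0.79, -0.97, -3.14], [0.42, -0.83, 2.22]]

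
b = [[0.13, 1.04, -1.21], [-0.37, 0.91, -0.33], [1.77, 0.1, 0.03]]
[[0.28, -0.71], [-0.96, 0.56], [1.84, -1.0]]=b@[[1.11,  -0.63], [-0.93,  0.80], [-0.91,  1.21]]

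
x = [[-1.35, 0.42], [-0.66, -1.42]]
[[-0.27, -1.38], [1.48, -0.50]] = x @ [[-0.11, 0.99], [-0.99, -0.11]]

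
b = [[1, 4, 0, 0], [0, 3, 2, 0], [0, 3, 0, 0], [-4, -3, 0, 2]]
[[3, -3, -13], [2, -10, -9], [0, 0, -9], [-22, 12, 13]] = b @ [[3, -3, -1], [0, 0, -3], [1, -5, 0], [-5, 0, 0]]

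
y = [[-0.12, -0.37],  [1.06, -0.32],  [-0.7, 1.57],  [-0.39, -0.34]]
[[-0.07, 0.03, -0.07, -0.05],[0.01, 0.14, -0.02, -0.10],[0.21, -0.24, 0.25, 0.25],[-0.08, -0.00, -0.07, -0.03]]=y @[[0.06, 0.10, 0.03, -0.05], [0.16, -0.11, 0.17, 0.14]]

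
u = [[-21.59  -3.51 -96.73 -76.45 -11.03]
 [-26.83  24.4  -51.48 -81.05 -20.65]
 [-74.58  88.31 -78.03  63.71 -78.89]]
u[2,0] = -74.58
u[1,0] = -26.83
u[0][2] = -96.73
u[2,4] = -78.89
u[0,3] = -76.45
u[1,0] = -26.83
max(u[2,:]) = 88.31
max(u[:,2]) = -51.48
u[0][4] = -11.03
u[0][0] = -21.59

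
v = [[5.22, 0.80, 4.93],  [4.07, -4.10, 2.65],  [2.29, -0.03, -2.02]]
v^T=[[5.22,  4.07,  2.29],[0.80,  -4.10,  -0.03],[4.93,  2.65,  -2.02]]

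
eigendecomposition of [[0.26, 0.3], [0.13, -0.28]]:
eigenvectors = [[0.98, -0.44], [0.21, 0.9]]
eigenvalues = [0.32, -0.34]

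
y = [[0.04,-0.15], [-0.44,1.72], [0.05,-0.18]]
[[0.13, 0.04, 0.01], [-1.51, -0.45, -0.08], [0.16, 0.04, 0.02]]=y @ [[0.35, -2.07, 1.91], [-0.79, -0.79, 0.44]]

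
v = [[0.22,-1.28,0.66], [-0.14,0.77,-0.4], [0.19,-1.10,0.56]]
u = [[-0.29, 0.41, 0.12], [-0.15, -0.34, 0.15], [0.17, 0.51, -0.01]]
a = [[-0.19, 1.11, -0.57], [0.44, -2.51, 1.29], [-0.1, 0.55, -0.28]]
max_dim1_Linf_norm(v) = 1.28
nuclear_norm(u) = 1.24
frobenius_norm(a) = 3.18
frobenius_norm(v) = 2.11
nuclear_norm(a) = 3.19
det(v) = 0.00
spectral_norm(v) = 2.11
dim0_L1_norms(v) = [0.55, 3.15, 1.62]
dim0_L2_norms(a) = [0.49, 2.8, 1.44]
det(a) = -0.00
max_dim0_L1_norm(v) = 3.15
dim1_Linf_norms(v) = [1.28, 0.77, 1.1]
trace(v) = 1.55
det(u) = 0.03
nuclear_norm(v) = 2.12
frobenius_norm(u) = 0.85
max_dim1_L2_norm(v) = 1.46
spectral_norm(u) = 0.74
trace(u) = -0.64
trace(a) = -2.98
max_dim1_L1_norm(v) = 2.16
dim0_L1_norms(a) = [0.73, 4.17, 2.14]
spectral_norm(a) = 3.18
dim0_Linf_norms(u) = [0.29, 0.51, 0.15]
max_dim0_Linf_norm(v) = 1.28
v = u @ a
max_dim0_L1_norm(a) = 4.17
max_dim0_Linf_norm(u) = 0.51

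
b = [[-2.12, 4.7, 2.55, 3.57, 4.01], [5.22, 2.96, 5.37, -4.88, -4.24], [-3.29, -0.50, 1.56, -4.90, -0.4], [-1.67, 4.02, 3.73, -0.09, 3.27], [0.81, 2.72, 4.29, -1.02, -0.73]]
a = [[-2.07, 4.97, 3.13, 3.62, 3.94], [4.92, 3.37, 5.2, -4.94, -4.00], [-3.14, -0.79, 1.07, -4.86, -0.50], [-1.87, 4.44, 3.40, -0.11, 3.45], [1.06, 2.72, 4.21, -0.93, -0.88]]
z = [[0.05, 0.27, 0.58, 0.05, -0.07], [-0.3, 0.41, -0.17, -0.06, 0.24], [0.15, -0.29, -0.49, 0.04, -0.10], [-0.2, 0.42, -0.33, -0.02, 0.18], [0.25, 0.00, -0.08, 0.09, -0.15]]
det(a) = 347.25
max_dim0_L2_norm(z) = 0.85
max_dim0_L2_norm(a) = 8.2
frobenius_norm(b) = 16.67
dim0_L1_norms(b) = [13.11, 14.9, 17.5, 14.46, 12.65]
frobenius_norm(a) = 16.75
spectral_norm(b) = 11.56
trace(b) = 1.58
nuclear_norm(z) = 2.06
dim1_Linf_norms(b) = [4.7, 5.37, 4.9, 4.02, 4.29]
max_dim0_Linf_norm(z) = 0.58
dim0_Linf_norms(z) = [0.3, 0.42, 0.58, 0.09, 0.24]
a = b + z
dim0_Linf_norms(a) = [4.92, 4.97, 5.2, 4.94, 4.0]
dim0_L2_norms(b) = [6.78, 7.39, 8.37, 7.85, 6.74]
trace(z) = -0.20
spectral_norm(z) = 0.87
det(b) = 421.13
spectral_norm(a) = 11.49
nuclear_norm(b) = 29.55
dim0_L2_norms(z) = [0.47, 0.71, 0.85, 0.13, 0.36]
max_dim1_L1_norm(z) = 1.18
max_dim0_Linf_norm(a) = 5.2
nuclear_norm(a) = 29.68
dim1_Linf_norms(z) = [0.58, 0.41, 0.49, 0.42, 0.25]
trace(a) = 1.38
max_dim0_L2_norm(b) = 8.37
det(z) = 0.00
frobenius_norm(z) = 1.26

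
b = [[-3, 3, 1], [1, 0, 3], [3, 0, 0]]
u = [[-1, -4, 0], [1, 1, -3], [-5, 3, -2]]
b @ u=[[1, 18, -11], [-16, 5, -6], [-3, -12, 0]]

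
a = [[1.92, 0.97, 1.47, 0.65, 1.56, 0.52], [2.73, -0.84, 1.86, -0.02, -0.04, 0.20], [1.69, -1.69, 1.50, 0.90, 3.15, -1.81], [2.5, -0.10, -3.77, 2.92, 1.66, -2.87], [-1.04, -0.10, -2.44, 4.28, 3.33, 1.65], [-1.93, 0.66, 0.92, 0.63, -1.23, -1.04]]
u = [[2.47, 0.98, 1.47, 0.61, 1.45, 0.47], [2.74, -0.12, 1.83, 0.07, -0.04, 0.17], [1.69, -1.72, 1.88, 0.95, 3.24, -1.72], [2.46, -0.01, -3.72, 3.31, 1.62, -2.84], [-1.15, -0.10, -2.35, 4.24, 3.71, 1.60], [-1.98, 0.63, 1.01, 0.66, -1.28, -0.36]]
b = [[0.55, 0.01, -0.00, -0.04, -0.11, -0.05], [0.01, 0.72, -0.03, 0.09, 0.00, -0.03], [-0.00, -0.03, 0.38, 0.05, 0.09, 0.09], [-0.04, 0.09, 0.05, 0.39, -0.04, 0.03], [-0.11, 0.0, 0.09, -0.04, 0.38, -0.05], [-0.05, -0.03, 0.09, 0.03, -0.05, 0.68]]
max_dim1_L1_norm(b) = 0.93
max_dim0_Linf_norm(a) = 4.28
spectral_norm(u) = 8.28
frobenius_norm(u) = 11.69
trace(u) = 10.89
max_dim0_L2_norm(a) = 5.37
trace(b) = 3.10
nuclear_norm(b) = 3.10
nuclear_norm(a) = 24.34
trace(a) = 7.79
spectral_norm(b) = 0.76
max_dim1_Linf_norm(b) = 0.72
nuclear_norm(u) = 24.51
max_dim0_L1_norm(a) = 11.96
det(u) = -1188.58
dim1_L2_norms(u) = [3.45, 3.3, 4.87, 6.44, 6.42, 2.75]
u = a + b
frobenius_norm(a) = 11.43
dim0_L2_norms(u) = [5.27, 2.08, 5.42, 5.54, 5.53, 3.74]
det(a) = -1550.02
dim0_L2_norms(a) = [5.01, 2.23, 5.37, 5.34, 5.26, 3.95]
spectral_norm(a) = 8.07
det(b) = 0.01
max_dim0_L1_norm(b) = 0.93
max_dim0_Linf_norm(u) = 4.24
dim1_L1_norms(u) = [7.45, 4.97, 11.2, 13.96, 13.15, 5.92]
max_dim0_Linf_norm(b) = 0.72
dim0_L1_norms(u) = [12.49, 3.56, 12.26, 9.84, 11.34, 7.16]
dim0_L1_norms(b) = [0.76, 0.88, 0.64, 0.64, 0.67, 0.93]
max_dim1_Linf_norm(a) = 4.28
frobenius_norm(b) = 1.35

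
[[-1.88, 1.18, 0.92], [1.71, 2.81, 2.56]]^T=[[-1.88, 1.71], [1.18, 2.81], [0.92, 2.56]]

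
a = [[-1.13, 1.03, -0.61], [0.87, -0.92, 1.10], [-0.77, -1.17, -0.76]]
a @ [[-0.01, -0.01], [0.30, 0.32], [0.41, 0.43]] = [[0.07, 0.08], [0.17, 0.17], [-0.65, -0.69]]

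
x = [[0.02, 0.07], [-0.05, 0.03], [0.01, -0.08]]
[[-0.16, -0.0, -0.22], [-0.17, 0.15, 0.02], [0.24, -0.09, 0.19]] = x @ [[1.74, -2.65, -1.98], [-2.75, 0.74, -2.61]]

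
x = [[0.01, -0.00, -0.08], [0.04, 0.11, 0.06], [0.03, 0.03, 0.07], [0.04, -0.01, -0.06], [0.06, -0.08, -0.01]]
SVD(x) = [[-0.32, 0.54, -0.33], [0.71, 0.2, -0.52], [0.41, -0.39, -0.2], [-0.28, 0.22, -0.58], [-0.37, -0.68, -0.49]] @ diag([0.1708054280706648, 0.09532312341227589, 0.08740141809218535]) @ [[0.03,0.72,0.69], [-0.32,0.66,-0.68], [-0.95,-0.20,0.25]]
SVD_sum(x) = [[-0.0, -0.04, -0.04], [0.00, 0.09, 0.08], [0.00, 0.05, 0.05], [-0.0, -0.03, -0.03], [-0.00, -0.05, -0.04]] + [[-0.02, 0.03, -0.03],[-0.01, 0.01, -0.01],[0.01, -0.02, 0.03],[-0.01, 0.01, -0.01],[0.02, -0.04, 0.04]] + [[0.03, 0.01, -0.01], [0.04, 0.01, -0.01], [0.02, 0.00, -0.0], [0.05, 0.01, -0.01], [0.04, 0.01, -0.01]]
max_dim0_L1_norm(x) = 0.28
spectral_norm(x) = 0.17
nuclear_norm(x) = 0.35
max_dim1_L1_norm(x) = 0.21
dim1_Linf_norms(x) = [0.08, 0.11, 0.07, 0.06, 0.08]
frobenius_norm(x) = 0.21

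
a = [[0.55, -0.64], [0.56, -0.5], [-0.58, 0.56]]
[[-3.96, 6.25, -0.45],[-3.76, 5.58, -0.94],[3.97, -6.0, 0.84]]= a@[[-5.1, 5.37, -4.58], [1.81, -5.15, -3.24]]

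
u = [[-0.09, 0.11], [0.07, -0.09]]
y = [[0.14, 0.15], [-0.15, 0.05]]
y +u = [[0.05, 0.26], [-0.08, -0.04]]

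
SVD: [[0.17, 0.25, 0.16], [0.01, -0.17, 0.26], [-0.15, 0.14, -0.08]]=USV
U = [[-0.28, 0.96, 0.02], [-0.82, -0.25, 0.52], [0.50, 0.12, 0.86]]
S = [0.35, 0.34, 0.14]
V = [[-0.37, 0.39, -0.84], [0.42, 0.88, 0.23], [-0.83, 0.27, 0.49]]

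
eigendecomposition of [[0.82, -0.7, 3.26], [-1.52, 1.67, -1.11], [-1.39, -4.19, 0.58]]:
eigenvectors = [[(0.7+0j), 0.70-0.00j, (0.62+0j)], [(0.01+0.31j), 0.01-0.31j, -0.61+0.00j], [(-0.28+0.57j), (-0.28-0.57j), (0.49+0j)]]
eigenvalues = [(-0.51+2.35j), (-0.51-2.35j), (4.09+0j)]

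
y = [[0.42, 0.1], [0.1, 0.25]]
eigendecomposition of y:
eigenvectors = [[0.91, -0.42], [0.42, 0.91]]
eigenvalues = [0.47, 0.2]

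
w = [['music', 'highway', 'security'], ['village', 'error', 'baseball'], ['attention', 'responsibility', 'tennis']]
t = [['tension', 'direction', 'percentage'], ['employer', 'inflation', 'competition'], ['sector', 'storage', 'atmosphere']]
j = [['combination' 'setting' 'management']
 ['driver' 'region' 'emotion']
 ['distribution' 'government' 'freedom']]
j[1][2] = 'emotion'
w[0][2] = 'security'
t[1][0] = 'employer'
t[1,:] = ['employer', 'inflation', 'competition']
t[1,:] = ['employer', 'inflation', 'competition']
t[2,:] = ['sector', 'storage', 'atmosphere']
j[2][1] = 'government'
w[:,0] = ['music', 'village', 'attention']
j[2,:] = ['distribution', 'government', 'freedom']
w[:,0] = ['music', 'village', 'attention']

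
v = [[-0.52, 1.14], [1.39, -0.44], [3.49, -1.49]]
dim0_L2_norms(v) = [3.79, 1.93]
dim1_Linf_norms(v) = [1.14, 1.39, 3.49]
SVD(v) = [[-0.23,-0.96],[0.35,-0.23],[0.91,-0.16]] @ diag([4.169314464329755, 0.8442256200392755]) @ [[0.91,-0.42], [-0.42,-0.91]]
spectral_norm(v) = 4.17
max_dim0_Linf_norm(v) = 3.49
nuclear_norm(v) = 5.01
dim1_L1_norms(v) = [1.66, 1.83, 4.98]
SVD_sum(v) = [[-0.86, 0.40],  [1.31, -0.61],  [3.43, -1.61]] + [[0.34, 0.74], [0.08, 0.17], [0.06, 0.12]]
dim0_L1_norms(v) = [5.4, 3.07]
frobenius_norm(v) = 4.25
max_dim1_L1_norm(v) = 4.98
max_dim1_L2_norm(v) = 3.79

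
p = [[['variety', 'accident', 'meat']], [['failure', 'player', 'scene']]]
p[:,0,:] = [['variety', 'accident', 'meat'], ['failure', 'player', 'scene']]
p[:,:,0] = [['variety'], ['failure']]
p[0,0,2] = 'meat'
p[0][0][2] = 'meat'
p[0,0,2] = 'meat'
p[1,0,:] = ['failure', 'player', 'scene']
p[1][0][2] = 'scene'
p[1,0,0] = 'failure'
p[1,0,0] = 'failure'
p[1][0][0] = 'failure'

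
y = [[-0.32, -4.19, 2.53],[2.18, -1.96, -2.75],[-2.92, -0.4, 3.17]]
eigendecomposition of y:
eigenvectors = [[-0.76+0.00j, (-0.76-0j), 0.72+0.00j], [0.09+0.32j, 0.09-0.32j, (0.5+0j)], [-0.32-0.47j, -0.32+0.47j, 0.49+0.00j]]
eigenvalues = [(1.21+3.32j), (1.21-3.32j), (-1.52+0j)]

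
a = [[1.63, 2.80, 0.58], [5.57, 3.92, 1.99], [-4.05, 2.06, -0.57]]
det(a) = -8.138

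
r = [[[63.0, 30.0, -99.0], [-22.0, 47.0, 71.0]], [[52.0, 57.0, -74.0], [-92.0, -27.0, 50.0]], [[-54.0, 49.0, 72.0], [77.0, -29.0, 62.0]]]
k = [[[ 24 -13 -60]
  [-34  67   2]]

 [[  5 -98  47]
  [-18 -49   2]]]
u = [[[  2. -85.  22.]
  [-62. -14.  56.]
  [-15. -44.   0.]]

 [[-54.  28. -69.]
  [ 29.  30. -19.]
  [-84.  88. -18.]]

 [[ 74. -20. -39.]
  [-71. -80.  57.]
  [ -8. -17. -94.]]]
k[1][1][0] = -18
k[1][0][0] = 5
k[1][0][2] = 47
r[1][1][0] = -92.0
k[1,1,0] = -18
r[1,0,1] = 57.0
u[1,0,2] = -69.0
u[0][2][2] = 0.0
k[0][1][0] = -34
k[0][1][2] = 2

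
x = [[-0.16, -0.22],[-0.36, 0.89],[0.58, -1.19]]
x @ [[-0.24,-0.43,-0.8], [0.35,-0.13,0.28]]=[[-0.04, 0.10, 0.07],[0.40, 0.04, 0.54],[-0.56, -0.09, -0.8]]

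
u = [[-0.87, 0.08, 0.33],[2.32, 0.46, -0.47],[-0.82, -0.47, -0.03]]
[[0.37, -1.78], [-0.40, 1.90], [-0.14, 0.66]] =u@[[-0.11, 0.53],[0.44, -2.11],[0.73, -3.49]]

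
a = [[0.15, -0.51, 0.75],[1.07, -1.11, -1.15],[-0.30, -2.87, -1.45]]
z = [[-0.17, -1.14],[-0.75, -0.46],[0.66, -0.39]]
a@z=[[0.85, -0.23], [-0.11, -0.26], [1.25, 2.23]]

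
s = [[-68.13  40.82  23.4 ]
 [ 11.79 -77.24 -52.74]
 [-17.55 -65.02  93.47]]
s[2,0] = -17.55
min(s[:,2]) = -52.74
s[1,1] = -77.24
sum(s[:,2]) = 64.13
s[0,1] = 40.82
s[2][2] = 93.47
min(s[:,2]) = -52.74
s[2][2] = 93.47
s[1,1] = -77.24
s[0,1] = 40.82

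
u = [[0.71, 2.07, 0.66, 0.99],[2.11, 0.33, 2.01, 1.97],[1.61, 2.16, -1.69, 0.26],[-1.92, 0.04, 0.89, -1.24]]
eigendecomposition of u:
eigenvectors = [[-0.59, -0.39, -0.15, -0.22],[-0.64, 0.02, -0.02, 0.55],[-0.47, -0.41, -0.59, -0.79],[0.15, 0.83, 0.79, 0.16]]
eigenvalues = [3.24, -0.79, -1.54, -2.81]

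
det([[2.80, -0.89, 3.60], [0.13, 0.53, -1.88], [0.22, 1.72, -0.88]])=8.400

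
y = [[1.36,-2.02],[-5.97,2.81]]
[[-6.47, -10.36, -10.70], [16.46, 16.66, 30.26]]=y @ [[-1.83,-0.55,-3.77], [1.97,4.76,2.76]]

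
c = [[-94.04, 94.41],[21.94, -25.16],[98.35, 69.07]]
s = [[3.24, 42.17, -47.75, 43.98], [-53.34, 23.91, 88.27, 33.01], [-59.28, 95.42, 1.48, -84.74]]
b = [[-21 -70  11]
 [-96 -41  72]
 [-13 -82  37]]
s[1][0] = -53.34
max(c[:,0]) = 98.35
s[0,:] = [3.24, 42.17, -47.75, 43.98]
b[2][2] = 37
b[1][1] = -41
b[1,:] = [-96, -41, 72]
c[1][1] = -25.16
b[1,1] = -41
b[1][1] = -41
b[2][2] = 37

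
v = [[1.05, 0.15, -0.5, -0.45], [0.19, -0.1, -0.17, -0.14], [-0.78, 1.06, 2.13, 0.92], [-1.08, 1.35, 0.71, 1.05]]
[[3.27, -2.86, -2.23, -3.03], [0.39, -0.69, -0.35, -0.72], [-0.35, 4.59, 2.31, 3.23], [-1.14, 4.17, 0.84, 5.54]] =v@[[2.46,-0.97,-1.7,-2.87], [1.92,-0.51,-0.89,1.23], [0.31,0.69,1.16,-0.66], [-1.23,3.16,-0.59,1.19]]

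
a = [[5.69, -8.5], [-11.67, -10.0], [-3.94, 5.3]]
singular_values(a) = [15.5, 12.0]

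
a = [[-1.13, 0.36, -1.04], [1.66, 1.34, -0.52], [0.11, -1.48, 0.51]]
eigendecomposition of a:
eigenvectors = [[(-0.26+0j),0.60+0.00j,(0.6-0j)], [-0.76+0.00j,(-0.48-0.26j),-0.48+0.26j], [(0.6+0j),(-0.35-0.47j),(-0.35+0.47j)]]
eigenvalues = [(2.32+0j), (-0.8+0.65j), (-0.8-0.65j)]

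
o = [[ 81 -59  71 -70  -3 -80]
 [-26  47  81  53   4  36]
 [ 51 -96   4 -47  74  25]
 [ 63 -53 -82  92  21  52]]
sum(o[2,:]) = 11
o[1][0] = -26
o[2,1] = -96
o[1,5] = 36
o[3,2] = -82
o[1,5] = 36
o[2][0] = 51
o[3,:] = [63, -53, -82, 92, 21, 52]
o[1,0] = -26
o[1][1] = 47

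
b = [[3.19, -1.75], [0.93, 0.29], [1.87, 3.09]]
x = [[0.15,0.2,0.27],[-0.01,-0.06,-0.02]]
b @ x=[[0.5, 0.74, 0.90], [0.14, 0.17, 0.25], [0.25, 0.19, 0.44]]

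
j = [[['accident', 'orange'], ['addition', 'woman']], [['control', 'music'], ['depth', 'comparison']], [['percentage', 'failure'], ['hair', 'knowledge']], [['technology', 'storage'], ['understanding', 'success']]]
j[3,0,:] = ['technology', 'storage']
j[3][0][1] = 'storage'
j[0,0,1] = 'orange'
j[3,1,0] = 'understanding'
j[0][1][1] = 'woman'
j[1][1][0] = 'depth'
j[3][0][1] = 'storage'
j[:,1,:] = [['addition', 'woman'], ['depth', 'comparison'], ['hair', 'knowledge'], ['understanding', 'success']]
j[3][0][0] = 'technology'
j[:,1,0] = ['addition', 'depth', 'hair', 'understanding']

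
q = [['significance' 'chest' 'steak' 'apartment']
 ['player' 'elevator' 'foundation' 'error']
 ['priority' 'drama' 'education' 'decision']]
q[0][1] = 'chest'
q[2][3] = 'decision'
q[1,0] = 'player'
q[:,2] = ['steak', 'foundation', 'education']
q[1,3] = 'error'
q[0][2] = 'steak'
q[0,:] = ['significance', 'chest', 'steak', 'apartment']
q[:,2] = ['steak', 'foundation', 'education']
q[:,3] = ['apartment', 'error', 'decision']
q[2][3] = 'decision'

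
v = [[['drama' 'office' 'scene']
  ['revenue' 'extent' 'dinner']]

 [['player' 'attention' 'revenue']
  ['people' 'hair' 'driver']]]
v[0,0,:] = ['drama', 'office', 'scene']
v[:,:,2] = [['scene', 'dinner'], ['revenue', 'driver']]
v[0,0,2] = 'scene'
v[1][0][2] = 'revenue'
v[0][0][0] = 'drama'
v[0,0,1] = 'office'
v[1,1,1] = 'hair'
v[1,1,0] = 'people'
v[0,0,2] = 'scene'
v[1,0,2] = 'revenue'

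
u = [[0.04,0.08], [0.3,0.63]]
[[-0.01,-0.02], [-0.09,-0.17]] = u @ [[0.13, -0.26], [-0.20, -0.15]]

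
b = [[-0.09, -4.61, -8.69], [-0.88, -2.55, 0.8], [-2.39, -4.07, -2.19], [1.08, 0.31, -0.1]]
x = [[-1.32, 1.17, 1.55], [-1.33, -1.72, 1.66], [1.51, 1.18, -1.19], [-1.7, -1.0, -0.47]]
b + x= [[-1.41, -3.44, -7.14], [-2.21, -4.27, 2.46], [-0.88, -2.89, -3.38], [-0.62, -0.69, -0.57]]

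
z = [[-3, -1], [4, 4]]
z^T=[[-3, 4], [-1, 4]]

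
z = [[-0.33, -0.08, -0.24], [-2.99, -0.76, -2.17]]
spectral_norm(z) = 3.79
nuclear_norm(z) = 3.80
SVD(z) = [[-0.11,-0.99], [-0.99,0.11]] @ diag([3.794665350330088, 0.003857331231338008]) @ [[0.79, 0.20, 0.58], [0.1, -0.97, 0.2]]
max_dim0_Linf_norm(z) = 2.99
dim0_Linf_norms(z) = [2.99, 0.76, 2.17]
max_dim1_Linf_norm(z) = 2.99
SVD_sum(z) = [[-0.33, -0.08, -0.24], [-2.99, -0.76, -2.17]] + [[-0.0, 0.00, -0.00],  [0.0, -0.00, 0.00]]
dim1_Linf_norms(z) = [0.33, 2.99]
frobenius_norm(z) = 3.79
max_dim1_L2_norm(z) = 3.77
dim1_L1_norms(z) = [0.65, 5.92]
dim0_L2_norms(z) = [3.01, 0.76, 2.18]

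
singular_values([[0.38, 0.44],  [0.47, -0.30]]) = [0.61, 0.53]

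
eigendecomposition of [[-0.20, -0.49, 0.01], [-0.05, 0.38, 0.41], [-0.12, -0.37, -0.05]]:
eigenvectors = [[(-0.85+0j), (-0.71+0j), (-0.71-0j)], [0.32+0.00j, 0.38+0.29j, (0.38-0.29j)], [-0.41+0.00j, -0.52-0.03j, (-0.52+0.03j)]]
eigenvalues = [(-0.01+0j), (0.07+0.2j), (0.07-0.2j)]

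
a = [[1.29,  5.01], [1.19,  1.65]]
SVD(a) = [[-0.94, -0.35], [-0.35, 0.94]] @ diag([5.515408123934035, 0.6950346944163596]) @ [[-0.29, -0.96], [0.96, -0.29]]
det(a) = -3.83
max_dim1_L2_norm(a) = 5.17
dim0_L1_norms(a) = [2.48, 6.66]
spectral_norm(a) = 5.52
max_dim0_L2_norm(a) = 5.27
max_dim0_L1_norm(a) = 6.66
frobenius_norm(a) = 5.56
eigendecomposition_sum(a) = [[-0.53, 1.00],  [0.24, -0.45]] + [[1.82, 4.01], [0.95, 2.1]]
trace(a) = 2.94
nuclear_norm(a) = 6.21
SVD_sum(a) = [[1.52, 4.94], [0.57, 1.84]] + [[-0.23, 0.07], [0.62, -0.19]]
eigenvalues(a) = [-0.98, 3.92]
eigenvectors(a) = [[-0.91, -0.89], [0.41, -0.46]]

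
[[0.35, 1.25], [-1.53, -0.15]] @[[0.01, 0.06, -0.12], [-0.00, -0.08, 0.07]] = [[0.0,-0.08,0.05],[-0.02,-0.08,0.17]]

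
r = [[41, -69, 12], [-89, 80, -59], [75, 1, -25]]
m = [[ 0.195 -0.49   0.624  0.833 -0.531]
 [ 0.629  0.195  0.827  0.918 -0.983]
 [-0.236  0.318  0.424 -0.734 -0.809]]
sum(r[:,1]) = 12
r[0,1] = -69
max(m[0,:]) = 0.833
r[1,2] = -59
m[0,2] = 0.624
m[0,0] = 0.195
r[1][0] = -89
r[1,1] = 80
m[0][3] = 0.833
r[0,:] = [41, -69, 12]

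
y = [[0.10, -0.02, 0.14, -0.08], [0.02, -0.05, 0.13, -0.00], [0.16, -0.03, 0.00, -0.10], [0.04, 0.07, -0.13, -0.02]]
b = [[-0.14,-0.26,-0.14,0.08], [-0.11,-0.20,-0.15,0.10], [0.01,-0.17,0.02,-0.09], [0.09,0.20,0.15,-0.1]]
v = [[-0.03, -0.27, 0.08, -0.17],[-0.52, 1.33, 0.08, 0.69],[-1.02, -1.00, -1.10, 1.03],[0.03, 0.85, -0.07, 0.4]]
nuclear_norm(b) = 0.74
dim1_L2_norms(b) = [0.34, 0.29, 0.19, 0.28]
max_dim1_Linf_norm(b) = 0.26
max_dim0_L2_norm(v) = 1.89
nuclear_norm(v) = 4.24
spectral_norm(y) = 0.27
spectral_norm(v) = 2.11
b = y @ v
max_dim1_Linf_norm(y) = 0.16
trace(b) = -0.42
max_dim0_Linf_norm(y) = 0.16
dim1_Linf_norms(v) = [0.27, 1.33, 1.1, 0.85]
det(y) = 0.00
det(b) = -0.00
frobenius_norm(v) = 2.80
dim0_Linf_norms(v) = [1.02, 1.33, 1.1, 1.03]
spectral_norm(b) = 0.53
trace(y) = 0.03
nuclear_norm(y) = 0.53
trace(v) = 0.60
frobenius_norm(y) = 0.34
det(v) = 0.00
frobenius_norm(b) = 0.56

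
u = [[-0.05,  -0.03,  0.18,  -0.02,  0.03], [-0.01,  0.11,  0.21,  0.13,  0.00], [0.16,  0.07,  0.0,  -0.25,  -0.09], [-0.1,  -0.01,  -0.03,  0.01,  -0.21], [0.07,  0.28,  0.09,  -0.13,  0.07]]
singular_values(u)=[0.41, 0.35, 0.23, 0.17, 0.09]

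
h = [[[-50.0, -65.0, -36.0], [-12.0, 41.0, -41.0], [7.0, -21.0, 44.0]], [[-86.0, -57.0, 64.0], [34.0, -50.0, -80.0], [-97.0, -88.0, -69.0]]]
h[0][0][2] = -36.0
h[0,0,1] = -65.0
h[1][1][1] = -50.0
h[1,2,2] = -69.0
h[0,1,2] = -41.0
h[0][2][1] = -21.0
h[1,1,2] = -80.0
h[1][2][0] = -97.0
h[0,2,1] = -21.0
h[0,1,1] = 41.0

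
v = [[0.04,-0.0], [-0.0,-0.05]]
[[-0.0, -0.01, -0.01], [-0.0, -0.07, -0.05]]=v @ [[-0.02, -0.24, -0.17], [0.09, 1.39, 0.97]]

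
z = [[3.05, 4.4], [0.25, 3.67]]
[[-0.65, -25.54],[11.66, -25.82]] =z @ [[-5.32, 1.97],[3.54, -7.17]]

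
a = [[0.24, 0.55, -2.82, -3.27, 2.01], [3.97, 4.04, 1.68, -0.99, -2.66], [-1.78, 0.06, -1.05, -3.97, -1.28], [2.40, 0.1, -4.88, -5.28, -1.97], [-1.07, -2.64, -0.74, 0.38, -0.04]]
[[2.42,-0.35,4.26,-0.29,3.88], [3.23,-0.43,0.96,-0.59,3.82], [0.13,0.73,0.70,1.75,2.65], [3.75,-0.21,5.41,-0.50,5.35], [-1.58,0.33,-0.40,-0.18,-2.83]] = a @ [[0.60, -0.16, 0.83, -0.71, -0.15], [0.37, -0.11, -0.24, 0.40, 1.28], [-0.22, 0.13, -0.20, -0.13, -0.72], [-0.31, -0.11, -0.71, 0.02, -0.38], [0.22, -0.12, 0.65, -0.32, -0.03]]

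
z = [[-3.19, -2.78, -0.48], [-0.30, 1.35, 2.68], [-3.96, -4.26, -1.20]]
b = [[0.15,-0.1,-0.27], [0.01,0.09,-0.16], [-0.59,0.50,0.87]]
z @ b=[[-0.22, -0.17, 0.89], [-1.61, 1.49, 2.20], [0.07, -0.59, 0.71]]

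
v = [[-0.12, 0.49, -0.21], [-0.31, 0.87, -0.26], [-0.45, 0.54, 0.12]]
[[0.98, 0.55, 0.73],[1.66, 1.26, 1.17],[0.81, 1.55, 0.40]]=v@[[0.47,-1.88,0.74],[1.97,1.08,1.46],[-0.36,0.99,-0.48]]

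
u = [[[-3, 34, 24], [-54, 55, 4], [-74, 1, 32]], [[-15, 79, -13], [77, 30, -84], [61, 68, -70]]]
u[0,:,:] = [[-3, 34, 24], [-54, 55, 4], [-74, 1, 32]]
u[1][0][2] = -13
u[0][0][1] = 34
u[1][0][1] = 79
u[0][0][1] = 34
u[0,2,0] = -74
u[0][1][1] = 55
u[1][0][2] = -13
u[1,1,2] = -84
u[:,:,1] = [[34, 55, 1], [79, 30, 68]]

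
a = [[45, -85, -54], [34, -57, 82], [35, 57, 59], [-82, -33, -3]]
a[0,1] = -85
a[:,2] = [-54, 82, 59, -3]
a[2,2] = 59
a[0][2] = -54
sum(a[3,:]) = -118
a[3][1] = -33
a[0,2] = -54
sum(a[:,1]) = -118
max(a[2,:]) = 59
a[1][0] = 34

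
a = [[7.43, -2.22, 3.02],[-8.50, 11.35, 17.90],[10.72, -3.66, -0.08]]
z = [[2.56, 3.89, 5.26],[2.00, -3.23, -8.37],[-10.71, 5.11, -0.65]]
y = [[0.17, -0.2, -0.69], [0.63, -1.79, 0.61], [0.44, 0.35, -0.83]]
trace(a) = 18.70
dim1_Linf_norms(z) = [5.26, 8.37, 10.71]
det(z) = 340.43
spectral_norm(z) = 12.56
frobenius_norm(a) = 26.82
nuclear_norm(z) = 25.66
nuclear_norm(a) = 36.81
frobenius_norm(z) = 16.59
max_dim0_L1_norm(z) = 15.27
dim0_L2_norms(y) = [0.79, 1.83, 1.24]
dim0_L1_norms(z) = [15.27, 12.23, 14.28]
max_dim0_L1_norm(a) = 26.65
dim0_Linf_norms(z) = [10.71, 5.11, 8.37]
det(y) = -0.64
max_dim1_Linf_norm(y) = 1.79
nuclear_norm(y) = 3.44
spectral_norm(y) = 2.05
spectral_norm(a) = 23.87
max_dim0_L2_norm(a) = 18.15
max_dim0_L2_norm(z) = 11.19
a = y @ z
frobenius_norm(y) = 2.35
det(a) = -217.96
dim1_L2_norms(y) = [0.74, 1.99, 1.0]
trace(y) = -2.45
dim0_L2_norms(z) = [11.19, 7.19, 9.91]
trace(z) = -1.32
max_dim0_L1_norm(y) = 2.34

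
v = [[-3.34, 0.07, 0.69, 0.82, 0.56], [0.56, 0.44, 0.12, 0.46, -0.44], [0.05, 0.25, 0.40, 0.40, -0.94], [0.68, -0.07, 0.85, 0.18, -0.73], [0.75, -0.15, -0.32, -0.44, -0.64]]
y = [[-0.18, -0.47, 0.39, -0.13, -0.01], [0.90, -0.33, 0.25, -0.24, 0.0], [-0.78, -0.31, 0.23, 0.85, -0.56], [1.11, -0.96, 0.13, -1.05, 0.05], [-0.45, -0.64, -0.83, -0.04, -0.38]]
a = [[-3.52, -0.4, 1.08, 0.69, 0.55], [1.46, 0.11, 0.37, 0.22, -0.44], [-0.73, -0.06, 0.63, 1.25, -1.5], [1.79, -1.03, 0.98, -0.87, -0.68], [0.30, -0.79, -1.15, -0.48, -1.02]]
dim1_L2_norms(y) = [0.65, 1.02, 1.34, 1.81, 1.2]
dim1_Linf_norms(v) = [3.34, 0.56, 0.94, 0.85, 0.75]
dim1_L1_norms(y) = [1.18, 1.72, 2.73, 3.3, 2.34]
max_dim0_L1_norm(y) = 3.42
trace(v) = -2.96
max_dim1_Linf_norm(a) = 3.52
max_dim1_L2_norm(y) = 1.81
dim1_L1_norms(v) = [5.48, 2.02, 2.04, 2.51, 2.3]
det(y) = 0.09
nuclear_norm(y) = 5.10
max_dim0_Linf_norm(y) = 1.11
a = y + v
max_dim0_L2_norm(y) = 1.7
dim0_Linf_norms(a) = [3.52, 1.03, 1.15, 1.25, 1.5]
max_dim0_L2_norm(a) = 4.28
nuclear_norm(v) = 6.75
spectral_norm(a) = 4.54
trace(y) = -1.71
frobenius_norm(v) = 4.23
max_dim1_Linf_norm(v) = 3.34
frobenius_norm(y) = 2.82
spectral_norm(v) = 3.77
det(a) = 3.66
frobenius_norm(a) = 5.61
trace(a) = -4.67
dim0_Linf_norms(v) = [3.34, 0.44, 0.85, 0.82, 0.94]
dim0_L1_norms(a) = [7.8, 2.39, 4.21, 3.51, 4.19]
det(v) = 0.00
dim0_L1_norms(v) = [5.38, 0.98, 2.38, 2.3, 3.31]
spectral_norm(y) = 2.24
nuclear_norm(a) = 10.32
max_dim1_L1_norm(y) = 3.3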